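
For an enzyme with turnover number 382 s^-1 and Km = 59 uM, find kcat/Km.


Catalytic efficiency = kcat / Km
= 382 / 59
= 6.4746 uM^-1*s^-1

6.4746 uM^-1*s^-1


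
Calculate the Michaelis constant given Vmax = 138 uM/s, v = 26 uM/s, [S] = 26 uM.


Km = [S] * (Vmax - v) / v
Km = 26 * (138 - 26) / 26
Km = 112.0 uM

112.0 uM


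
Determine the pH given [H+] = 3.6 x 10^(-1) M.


pH = -log10([H+])
pH = -log10(3.6 x 10^(-1))
pH = 0.4437

0.4437


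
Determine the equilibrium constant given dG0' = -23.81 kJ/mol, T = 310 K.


Keq = exp(-dG0 * 1000 / (R * T))
Keq = exp(-(-23.81) * 1000 / (8.314 * 310))
Keq = 10282.5836

10282.5836


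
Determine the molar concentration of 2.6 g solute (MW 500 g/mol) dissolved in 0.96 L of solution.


C = (mass / MW) / volume
C = (2.6 / 500) / 0.96
C = 0.0054 M

0.0054 M


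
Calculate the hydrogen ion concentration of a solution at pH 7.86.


[H+] = 10^(-pH)
[H+] = 10^(-7.86)
[H+] = 1.380e-08 M

1.380e-08 M


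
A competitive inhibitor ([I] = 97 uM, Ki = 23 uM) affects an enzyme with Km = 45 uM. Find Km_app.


Km_app = Km * (1 + [I]/Ki)
Km_app = 45 * (1 + 97/23)
Km_app = 234.7826 uM

234.7826 uM


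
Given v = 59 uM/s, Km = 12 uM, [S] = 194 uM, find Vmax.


Vmax = v * (Km + [S]) / [S]
Vmax = 59 * (12 + 194) / 194
Vmax = 62.6495 uM/s

62.6495 uM/s


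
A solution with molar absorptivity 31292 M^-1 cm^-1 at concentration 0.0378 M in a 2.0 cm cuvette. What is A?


A = epsilon * c * l
A = 31292 * 0.0378 * 2.0
A = 2365.6752

2365.6752


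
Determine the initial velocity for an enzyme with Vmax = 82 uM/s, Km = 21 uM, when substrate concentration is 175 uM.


v = Vmax * [S] / (Km + [S])
v = 82 * 175 / (21 + 175)
v = 73.2143 uM/s

73.2143 uM/s


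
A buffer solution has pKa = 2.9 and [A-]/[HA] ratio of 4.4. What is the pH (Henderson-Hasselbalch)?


pH = pKa + log10([A-]/[HA])
pH = 2.9 + log10(4.4)
pH = 3.5435

3.5435


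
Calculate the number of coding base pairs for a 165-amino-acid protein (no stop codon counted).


Each amino acid = 1 codon = 3 bp
bp = 165 * 3 = 495 bp

495 bp


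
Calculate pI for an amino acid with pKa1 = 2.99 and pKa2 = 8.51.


pI = (pKa1 + pKa2) / 2
pI = (2.99 + 8.51) / 2
pI = 5.75

5.75


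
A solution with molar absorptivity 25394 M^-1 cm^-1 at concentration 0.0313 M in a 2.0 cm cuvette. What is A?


A = epsilon * c * l
A = 25394 * 0.0313 * 2.0
A = 1589.6644

1589.6644


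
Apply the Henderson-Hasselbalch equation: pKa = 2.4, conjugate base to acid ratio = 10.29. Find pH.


pH = pKa + log10([A-]/[HA])
pH = 2.4 + log10(10.29)
pH = 3.4124

3.4124


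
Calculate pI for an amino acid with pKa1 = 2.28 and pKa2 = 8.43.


pI = (pKa1 + pKa2) / 2
pI = (2.28 + 8.43) / 2
pI = 5.355

5.355


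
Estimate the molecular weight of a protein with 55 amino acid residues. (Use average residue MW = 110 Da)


MW = n_residues * 110 Da
MW = 55 * 110
MW = 6050 Da

6050 Da


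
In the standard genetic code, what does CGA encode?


Standard genetic code lookup.
Codon CGA -> Arg

Arg


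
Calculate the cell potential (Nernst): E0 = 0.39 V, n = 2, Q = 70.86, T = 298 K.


E = E0 - (RT/nF) * ln(Q)
E = 0.39 - (8.314 * 298 / (2 * 96485)) * ln(70.86)
E = 0.3353 V

0.3353 V


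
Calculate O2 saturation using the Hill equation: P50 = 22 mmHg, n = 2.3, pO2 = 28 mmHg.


Y = pO2^n / (P50^n + pO2^n)
Y = 28^2.3 / (22^2.3 + 28^2.3)
Y = 63.52%

63.52%


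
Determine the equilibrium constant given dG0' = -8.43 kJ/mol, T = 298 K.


Keq = exp(-dG0 * 1000 / (R * T))
Keq = exp(-(-8.43) * 1000 / (8.314 * 298))
Keq = 30.0398

30.0398


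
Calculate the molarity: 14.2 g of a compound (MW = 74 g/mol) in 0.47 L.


C = (mass / MW) / volume
C = (14.2 / 74) / 0.47
C = 0.4083 M

0.4083 M


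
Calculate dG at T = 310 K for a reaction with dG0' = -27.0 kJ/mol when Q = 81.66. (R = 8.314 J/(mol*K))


dG = dG0' + RT * ln(Q) / 1000
dG = -27.0 + 8.314 * 310 * ln(81.66) / 1000
dG = -15.6531 kJ/mol

-15.6531 kJ/mol


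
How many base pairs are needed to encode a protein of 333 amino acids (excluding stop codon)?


Each amino acid = 1 codon = 3 bp
bp = 333 * 3 = 999 bp

999 bp


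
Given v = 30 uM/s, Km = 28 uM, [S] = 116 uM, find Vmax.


Vmax = v * (Km + [S]) / [S]
Vmax = 30 * (28 + 116) / 116
Vmax = 37.2414 uM/s

37.2414 uM/s


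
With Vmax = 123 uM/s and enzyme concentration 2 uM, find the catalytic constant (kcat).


kcat = Vmax / [E]t
kcat = 123 / 2
kcat = 61.5 s^-1

61.5 s^-1


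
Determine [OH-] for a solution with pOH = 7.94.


[OH-] = 10^(-pOH)
[OH-] = 10^(-7.94)
[OH-] = 1.148e-08 M

1.148e-08 M


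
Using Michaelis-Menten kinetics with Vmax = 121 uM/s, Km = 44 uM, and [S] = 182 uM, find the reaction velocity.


v = Vmax * [S] / (Km + [S])
v = 121 * 182 / (44 + 182)
v = 97.4425 uM/s

97.4425 uM/s


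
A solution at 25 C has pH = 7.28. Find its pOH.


pOH = 14 - pH
pOH = 14 - 7.28
pOH = 6.72

6.72


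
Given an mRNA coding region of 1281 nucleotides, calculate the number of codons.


codons = nucleotides / 3
codons = 1281 / 3 = 427

427


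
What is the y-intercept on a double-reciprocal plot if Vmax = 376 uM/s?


y-intercept = 1/Vmax
= 1/376
= 0.0027 s/uM

0.0027 s/uM


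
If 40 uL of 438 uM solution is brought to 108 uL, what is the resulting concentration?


C2 = C1 * V1 / V2
C2 = 438 * 40 / 108
C2 = 162.2222 uM

162.2222 uM


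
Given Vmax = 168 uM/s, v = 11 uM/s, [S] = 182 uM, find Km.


Km = [S] * (Vmax - v) / v
Km = 182 * (168 - 11) / 11
Km = 2597.6364 uM

2597.6364 uM


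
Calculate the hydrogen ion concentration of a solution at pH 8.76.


[H+] = 10^(-pH)
[H+] = 10^(-8.76)
[H+] = 1.738e-09 M

1.738e-09 M


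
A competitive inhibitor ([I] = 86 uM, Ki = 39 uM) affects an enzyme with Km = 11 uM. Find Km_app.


Km_app = Km * (1 + [I]/Ki)
Km_app = 11 * (1 + 86/39)
Km_app = 35.2564 uM

35.2564 uM


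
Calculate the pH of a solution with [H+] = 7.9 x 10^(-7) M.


pH = -log10([H+])
pH = -log10(7.9 x 10^(-7))
pH = 6.1024

6.1024


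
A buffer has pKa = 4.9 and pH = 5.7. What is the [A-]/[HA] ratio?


[A-]/[HA] = 10^(pH - pKa)
= 10^(5.7 - 4.9)
= 6.3096

6.3096


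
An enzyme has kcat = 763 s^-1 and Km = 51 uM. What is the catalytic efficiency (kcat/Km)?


Catalytic efficiency = kcat / Km
= 763 / 51
= 14.9608 uM^-1*s^-1

14.9608 uM^-1*s^-1


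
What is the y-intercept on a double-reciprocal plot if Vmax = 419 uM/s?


y-intercept = 1/Vmax
= 1/419
= 0.0024 s/uM

0.0024 s/uM


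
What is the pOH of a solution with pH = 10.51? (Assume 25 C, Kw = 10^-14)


pOH = 14 - pH
pOH = 14 - 10.51
pOH = 3.49

3.49


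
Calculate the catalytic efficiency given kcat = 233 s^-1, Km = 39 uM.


Catalytic efficiency = kcat / Km
= 233 / 39
= 5.9744 uM^-1*s^-1

5.9744 uM^-1*s^-1


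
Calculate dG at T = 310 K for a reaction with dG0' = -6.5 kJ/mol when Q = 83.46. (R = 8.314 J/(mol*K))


dG = dG0' + RT * ln(Q) / 1000
dG = -6.5 + 8.314 * 310 * ln(83.46) / 1000
dG = 4.9031 kJ/mol

4.9031 kJ/mol


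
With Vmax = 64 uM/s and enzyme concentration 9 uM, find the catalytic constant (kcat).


kcat = Vmax / [E]t
kcat = 64 / 9
kcat = 7.1111 s^-1

7.1111 s^-1


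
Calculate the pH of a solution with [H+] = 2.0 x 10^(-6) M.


pH = -log10([H+])
pH = -log10(2.0 x 10^(-6))
pH = 5.699

5.699


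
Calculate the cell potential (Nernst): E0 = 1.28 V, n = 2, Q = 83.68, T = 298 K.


E = E0 - (RT/nF) * ln(Q)
E = 1.28 - (8.314 * 298 / (2 * 96485)) * ln(83.68)
E = 1.2232 V

1.2232 V


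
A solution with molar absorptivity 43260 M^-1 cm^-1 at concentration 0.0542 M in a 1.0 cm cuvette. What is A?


A = epsilon * c * l
A = 43260 * 0.0542 * 1.0
A = 2344.692

2344.692


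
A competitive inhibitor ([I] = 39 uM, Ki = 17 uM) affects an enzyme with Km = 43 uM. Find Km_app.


Km_app = Km * (1 + [I]/Ki)
Km_app = 43 * (1 + 39/17)
Km_app = 141.6471 uM

141.6471 uM


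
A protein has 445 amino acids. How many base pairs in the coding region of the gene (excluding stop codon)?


Each amino acid = 1 codon = 3 bp
bp = 445 * 3 = 1335 bp

1335 bp


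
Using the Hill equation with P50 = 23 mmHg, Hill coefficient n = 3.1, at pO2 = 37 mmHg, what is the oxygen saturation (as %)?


Y = pO2^n / (P50^n + pO2^n)
Y = 37^3.1 / (23^3.1 + 37^3.1)
Y = 81.36%

81.36%


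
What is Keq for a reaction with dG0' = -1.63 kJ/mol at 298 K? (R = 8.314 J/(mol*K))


Keq = exp(-dG0 * 1000 / (R * T))
Keq = exp(-(-1.63) * 1000 / (8.314 * 298))
Keq = 1.9307

1.9307


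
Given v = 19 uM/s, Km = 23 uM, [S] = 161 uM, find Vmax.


Vmax = v * (Km + [S]) / [S]
Vmax = 19 * (23 + 161) / 161
Vmax = 21.7143 uM/s

21.7143 uM/s


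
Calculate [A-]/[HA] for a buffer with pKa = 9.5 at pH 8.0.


[A-]/[HA] = 10^(pH - pKa)
= 10^(8.0 - 9.5)
= 0.0316

0.0316


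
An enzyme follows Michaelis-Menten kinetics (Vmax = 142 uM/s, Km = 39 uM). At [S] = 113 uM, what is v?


v = Vmax * [S] / (Km + [S])
v = 142 * 113 / (39 + 113)
v = 105.5658 uM/s

105.5658 uM/s


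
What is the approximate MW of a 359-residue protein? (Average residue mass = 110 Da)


MW = n_residues * 110 Da
MW = 359 * 110
MW = 39490 Da

39490 Da


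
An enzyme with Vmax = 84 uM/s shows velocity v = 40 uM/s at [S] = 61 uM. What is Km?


Km = [S] * (Vmax - v) / v
Km = 61 * (84 - 40) / 40
Km = 67.1 uM

67.1 uM


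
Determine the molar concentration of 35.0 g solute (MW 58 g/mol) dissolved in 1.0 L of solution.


C = (mass / MW) / volume
C = (35.0 / 58) / 1.0
C = 0.6034 M

0.6034 M


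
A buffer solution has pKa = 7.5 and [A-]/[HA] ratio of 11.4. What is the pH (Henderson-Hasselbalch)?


pH = pKa + log10([A-]/[HA])
pH = 7.5 + log10(11.4)
pH = 8.5569

8.5569


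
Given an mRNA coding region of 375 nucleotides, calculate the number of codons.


codons = nucleotides / 3
codons = 375 / 3 = 125

125


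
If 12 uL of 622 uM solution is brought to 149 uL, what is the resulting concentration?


C2 = C1 * V1 / V2
C2 = 622 * 12 / 149
C2 = 50.094 uM

50.094 uM


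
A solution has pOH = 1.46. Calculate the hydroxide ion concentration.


[OH-] = 10^(-pOH)
[OH-] = 10^(-1.46)
[OH-] = 0.0347 M

0.0347 M


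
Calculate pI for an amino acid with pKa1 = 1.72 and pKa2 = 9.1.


pI = (pKa1 + pKa2) / 2
pI = (1.72 + 9.1) / 2
pI = 5.41

5.41


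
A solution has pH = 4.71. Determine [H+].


[H+] = 10^(-pH)
[H+] = 10^(-4.71)
[H+] = 1.950e-05 M

1.950e-05 M


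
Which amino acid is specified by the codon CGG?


Standard genetic code lookup.
Codon CGG -> Arg

Arg


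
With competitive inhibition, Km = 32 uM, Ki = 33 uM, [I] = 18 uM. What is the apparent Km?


Km_app = Km * (1 + [I]/Ki)
Km_app = 32 * (1 + 18/33)
Km_app = 49.4545 uM

49.4545 uM


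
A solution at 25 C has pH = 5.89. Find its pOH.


pOH = 14 - pH
pOH = 14 - 5.89
pOH = 8.11

8.11


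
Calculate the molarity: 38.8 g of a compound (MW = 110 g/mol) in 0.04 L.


C = (mass / MW) / volume
C = (38.8 / 110) / 0.04
C = 8.8182 M

8.8182 M


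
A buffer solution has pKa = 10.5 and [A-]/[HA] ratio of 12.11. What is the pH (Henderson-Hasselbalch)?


pH = pKa + log10([A-]/[HA])
pH = 10.5 + log10(12.11)
pH = 11.5831

11.5831


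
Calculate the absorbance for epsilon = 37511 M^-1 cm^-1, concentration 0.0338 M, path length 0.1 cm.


A = epsilon * c * l
A = 37511 * 0.0338 * 0.1
A = 126.7872

126.7872


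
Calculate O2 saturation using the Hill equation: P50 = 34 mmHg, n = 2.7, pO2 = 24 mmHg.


Y = pO2^n / (P50^n + pO2^n)
Y = 24^2.7 / (34^2.7 + 24^2.7)
Y = 28.08%

28.08%


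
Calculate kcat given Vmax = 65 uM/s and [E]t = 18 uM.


kcat = Vmax / [E]t
kcat = 65 / 18
kcat = 3.6111 s^-1

3.6111 s^-1


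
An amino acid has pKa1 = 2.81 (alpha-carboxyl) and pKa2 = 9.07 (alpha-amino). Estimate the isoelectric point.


pI = (pKa1 + pKa2) / 2
pI = (2.81 + 9.07) / 2
pI = 5.94

5.94


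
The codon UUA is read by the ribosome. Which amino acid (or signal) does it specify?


Standard genetic code lookup.
Codon UUA -> Leu

Leu


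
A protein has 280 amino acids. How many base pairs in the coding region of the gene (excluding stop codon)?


Each amino acid = 1 codon = 3 bp
bp = 280 * 3 = 840 bp

840 bp


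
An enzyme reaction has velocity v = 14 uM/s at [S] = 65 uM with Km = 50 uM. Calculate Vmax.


Vmax = v * (Km + [S]) / [S]
Vmax = 14 * (50 + 65) / 65
Vmax = 24.7692 uM/s

24.7692 uM/s


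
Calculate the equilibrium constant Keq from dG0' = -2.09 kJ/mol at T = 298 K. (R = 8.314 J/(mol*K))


Keq = exp(-dG0 * 1000 / (R * T))
Keq = exp(-(-2.09) * 1000 / (8.314 * 298))
Keq = 2.3246

2.3246


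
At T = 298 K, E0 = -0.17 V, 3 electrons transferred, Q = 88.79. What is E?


E = E0 - (RT/nF) * ln(Q)
E = -0.17 - (8.314 * 298 / (3 * 96485)) * ln(88.79)
E = -0.2084 V

-0.2084 V


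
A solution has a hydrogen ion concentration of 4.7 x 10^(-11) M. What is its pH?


pH = -log10([H+])
pH = -log10(4.7 x 10^(-11))
pH = 10.3279

10.3279


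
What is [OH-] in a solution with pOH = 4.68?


[OH-] = 10^(-pOH)
[OH-] = 10^(-4.68)
[OH-] = 2.089e-05 M

2.089e-05 M


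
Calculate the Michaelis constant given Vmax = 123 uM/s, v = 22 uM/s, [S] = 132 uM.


Km = [S] * (Vmax - v) / v
Km = 132 * (123 - 22) / 22
Km = 606.0 uM

606.0 uM


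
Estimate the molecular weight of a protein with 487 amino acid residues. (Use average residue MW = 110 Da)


MW = n_residues * 110 Da
MW = 487 * 110
MW = 53570 Da

53570 Da


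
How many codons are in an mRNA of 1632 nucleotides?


codons = nucleotides / 3
codons = 1632 / 3 = 544

544


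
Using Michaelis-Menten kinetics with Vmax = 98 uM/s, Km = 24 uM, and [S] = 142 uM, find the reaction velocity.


v = Vmax * [S] / (Km + [S])
v = 98 * 142 / (24 + 142)
v = 83.8313 uM/s

83.8313 uM/s


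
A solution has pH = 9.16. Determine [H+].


[H+] = 10^(-pH)
[H+] = 10^(-9.16)
[H+] = 6.918e-10 M

6.918e-10 M


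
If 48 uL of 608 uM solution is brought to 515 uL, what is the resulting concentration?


C2 = C1 * V1 / V2
C2 = 608 * 48 / 515
C2 = 56.668 uM

56.668 uM


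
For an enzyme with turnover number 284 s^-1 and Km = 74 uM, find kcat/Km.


Catalytic efficiency = kcat / Km
= 284 / 74
= 3.8378 uM^-1*s^-1

3.8378 uM^-1*s^-1


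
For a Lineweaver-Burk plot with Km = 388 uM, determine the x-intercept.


x-intercept = -1/Km
= -1/388
= -0.0026 1/uM

-0.0026 1/uM


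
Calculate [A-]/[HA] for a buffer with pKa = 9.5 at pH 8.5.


[A-]/[HA] = 10^(pH - pKa)
= 10^(8.5 - 9.5)
= 0.1

0.1


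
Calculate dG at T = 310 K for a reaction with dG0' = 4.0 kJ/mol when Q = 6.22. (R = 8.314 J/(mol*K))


dG = dG0' + RT * ln(Q) / 1000
dG = 4.0 + 8.314 * 310 * ln(6.22) / 1000
dG = 8.7108 kJ/mol

8.7108 kJ/mol


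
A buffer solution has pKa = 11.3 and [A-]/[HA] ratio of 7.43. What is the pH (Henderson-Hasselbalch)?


pH = pKa + log10([A-]/[HA])
pH = 11.3 + log10(7.43)
pH = 12.171

12.171


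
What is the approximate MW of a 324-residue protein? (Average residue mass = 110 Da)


MW = n_residues * 110 Da
MW = 324 * 110
MW = 35640 Da

35640 Da


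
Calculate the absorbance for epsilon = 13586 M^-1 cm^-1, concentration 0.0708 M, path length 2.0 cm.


A = epsilon * c * l
A = 13586 * 0.0708 * 2.0
A = 1923.7776

1923.7776


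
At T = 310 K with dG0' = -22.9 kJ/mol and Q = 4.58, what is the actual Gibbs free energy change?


dG = dG0' + RT * ln(Q) / 1000
dG = -22.9 + 8.314 * 310 * ln(4.58) / 1000
dG = -18.9781 kJ/mol

-18.9781 kJ/mol


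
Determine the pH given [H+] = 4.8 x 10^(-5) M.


pH = -log10([H+])
pH = -log10(4.8 x 10^(-5))
pH = 4.3188

4.3188


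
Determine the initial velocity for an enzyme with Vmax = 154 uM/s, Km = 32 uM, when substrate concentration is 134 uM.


v = Vmax * [S] / (Km + [S])
v = 154 * 134 / (32 + 134)
v = 124.3133 uM/s

124.3133 uM/s


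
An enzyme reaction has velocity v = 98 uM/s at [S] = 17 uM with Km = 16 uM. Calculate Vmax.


Vmax = v * (Km + [S]) / [S]
Vmax = 98 * (16 + 17) / 17
Vmax = 190.2353 uM/s

190.2353 uM/s


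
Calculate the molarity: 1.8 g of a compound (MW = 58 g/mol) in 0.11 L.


C = (mass / MW) / volume
C = (1.8 / 58) / 0.11
C = 0.2821 M

0.2821 M


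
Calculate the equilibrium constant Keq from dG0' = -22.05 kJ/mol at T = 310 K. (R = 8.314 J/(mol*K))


Keq = exp(-dG0 * 1000 / (R * T))
Keq = exp(-(-22.05) * 1000 / (8.314 * 310))
Keq = 5194.3784

5194.3784


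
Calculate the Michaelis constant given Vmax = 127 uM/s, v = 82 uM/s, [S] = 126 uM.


Km = [S] * (Vmax - v) / v
Km = 126 * (127 - 82) / 82
Km = 69.1463 uM

69.1463 uM


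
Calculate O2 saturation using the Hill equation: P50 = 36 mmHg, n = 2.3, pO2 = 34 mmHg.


Y = pO2^n / (P50^n + pO2^n)
Y = 34^2.3 / (36^2.3 + 34^2.3)
Y = 46.72%

46.72%


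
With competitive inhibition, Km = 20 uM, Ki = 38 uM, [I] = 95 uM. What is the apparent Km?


Km_app = Km * (1 + [I]/Ki)
Km_app = 20 * (1 + 95/38)
Km_app = 70.0 uM

70.0 uM


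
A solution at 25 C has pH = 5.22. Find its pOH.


pOH = 14 - pH
pOH = 14 - 5.22
pOH = 8.78

8.78


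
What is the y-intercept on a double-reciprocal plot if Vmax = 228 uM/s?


y-intercept = 1/Vmax
= 1/228
= 0.0044 s/uM

0.0044 s/uM


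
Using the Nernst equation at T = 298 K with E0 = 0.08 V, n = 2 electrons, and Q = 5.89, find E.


E = E0 - (RT/nF) * ln(Q)
E = 0.08 - (8.314 * 298 / (2 * 96485)) * ln(5.89)
E = 0.0572 V

0.0572 V


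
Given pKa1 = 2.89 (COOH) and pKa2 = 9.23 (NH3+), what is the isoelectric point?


pI = (pKa1 + pKa2) / 2
pI = (2.89 + 9.23) / 2
pI = 6.06

6.06


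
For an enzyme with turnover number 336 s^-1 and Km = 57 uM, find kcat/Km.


Catalytic efficiency = kcat / Km
= 336 / 57
= 5.8947 uM^-1*s^-1

5.8947 uM^-1*s^-1


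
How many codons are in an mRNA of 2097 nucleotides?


codons = nucleotides / 3
codons = 2097 / 3 = 699

699


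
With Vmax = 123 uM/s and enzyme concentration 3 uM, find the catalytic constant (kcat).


kcat = Vmax / [E]t
kcat = 123 / 3
kcat = 41.0 s^-1

41.0 s^-1


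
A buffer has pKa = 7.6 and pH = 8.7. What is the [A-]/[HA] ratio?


[A-]/[HA] = 10^(pH - pKa)
= 10^(8.7 - 7.6)
= 12.5893

12.5893


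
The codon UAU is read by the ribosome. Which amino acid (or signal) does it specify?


Standard genetic code lookup.
Codon UAU -> Tyr

Tyr


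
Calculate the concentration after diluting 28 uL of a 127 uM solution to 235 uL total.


C2 = C1 * V1 / V2
C2 = 127 * 28 / 235
C2 = 15.1319 uM

15.1319 uM


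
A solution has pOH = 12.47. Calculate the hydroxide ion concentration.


[OH-] = 10^(-pOH)
[OH-] = 10^(-12.47)
[OH-] = 3.388e-13 M

3.388e-13 M


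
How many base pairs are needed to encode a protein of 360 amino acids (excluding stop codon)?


Each amino acid = 1 codon = 3 bp
bp = 360 * 3 = 1080 bp

1080 bp


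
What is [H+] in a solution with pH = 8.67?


[H+] = 10^(-pH)
[H+] = 10^(-8.67)
[H+] = 2.138e-09 M

2.138e-09 M


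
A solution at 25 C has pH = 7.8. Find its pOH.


pOH = 14 - pH
pOH = 14 - 7.8
pOH = 6.2

6.2


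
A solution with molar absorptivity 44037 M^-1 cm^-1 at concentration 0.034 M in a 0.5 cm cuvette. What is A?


A = epsilon * c * l
A = 44037 * 0.034 * 0.5
A = 748.629

748.629


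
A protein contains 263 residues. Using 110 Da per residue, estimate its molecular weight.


MW = n_residues * 110 Da
MW = 263 * 110
MW = 28930 Da

28930 Da


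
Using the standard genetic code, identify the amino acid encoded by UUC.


Standard genetic code lookup.
Codon UUC -> Phe

Phe


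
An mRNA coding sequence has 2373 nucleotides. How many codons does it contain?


codons = nucleotides / 3
codons = 2373 / 3 = 791

791


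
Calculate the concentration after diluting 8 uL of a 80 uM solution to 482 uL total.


C2 = C1 * V1 / V2
C2 = 80 * 8 / 482
C2 = 1.3278 uM

1.3278 uM


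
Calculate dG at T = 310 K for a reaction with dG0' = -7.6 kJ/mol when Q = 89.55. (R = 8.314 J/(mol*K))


dG = dG0' + RT * ln(Q) / 1000
dG = -7.6 + 8.314 * 310 * ln(89.55) / 1000
dG = 3.9846 kJ/mol

3.9846 kJ/mol


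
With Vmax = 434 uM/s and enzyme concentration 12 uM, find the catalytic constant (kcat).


kcat = Vmax / [E]t
kcat = 434 / 12
kcat = 36.1667 s^-1

36.1667 s^-1


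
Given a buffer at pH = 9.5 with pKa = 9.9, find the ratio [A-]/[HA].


[A-]/[HA] = 10^(pH - pKa)
= 10^(9.5 - 9.9)
= 0.3981

0.3981


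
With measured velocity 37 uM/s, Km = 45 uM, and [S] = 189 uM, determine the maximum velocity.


Vmax = v * (Km + [S]) / [S]
Vmax = 37 * (45 + 189) / 189
Vmax = 45.8095 uM/s

45.8095 uM/s


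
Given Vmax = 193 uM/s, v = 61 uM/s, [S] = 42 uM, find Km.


Km = [S] * (Vmax - v) / v
Km = 42 * (193 - 61) / 61
Km = 90.8852 uM

90.8852 uM


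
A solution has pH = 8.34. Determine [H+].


[H+] = 10^(-pH)
[H+] = 10^(-8.34)
[H+] = 4.571e-09 M

4.571e-09 M


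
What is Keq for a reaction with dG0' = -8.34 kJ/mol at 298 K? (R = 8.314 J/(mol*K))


Keq = exp(-dG0 * 1000 / (R * T))
Keq = exp(-(-8.34) * 1000 / (8.314 * 298))
Keq = 28.9682

28.9682


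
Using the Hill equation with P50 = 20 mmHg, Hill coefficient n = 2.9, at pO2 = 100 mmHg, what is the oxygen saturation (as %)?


Y = pO2^n / (P50^n + pO2^n)
Y = 100^2.9 / (20^2.9 + 100^2.9)
Y = 99.07%

99.07%


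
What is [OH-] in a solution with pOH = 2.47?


[OH-] = 10^(-pOH)
[OH-] = 10^(-2.47)
[OH-] = 0.0034 M

0.0034 M


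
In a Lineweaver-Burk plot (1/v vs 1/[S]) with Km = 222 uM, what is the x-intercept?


x-intercept = -1/Km
= -1/222
= -0.0045 1/uM

-0.0045 1/uM


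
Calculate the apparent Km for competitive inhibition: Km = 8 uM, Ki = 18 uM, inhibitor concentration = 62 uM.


Km_app = Km * (1 + [I]/Ki)
Km_app = 8 * (1 + 62/18)
Km_app = 35.5556 uM

35.5556 uM


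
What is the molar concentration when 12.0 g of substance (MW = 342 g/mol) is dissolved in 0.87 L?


C = (mass / MW) / volume
C = (12.0 / 342) / 0.87
C = 0.0403 M

0.0403 M


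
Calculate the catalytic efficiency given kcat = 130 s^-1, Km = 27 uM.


Catalytic efficiency = kcat / Km
= 130 / 27
= 4.8148 uM^-1*s^-1

4.8148 uM^-1*s^-1


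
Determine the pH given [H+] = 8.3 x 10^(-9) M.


pH = -log10([H+])
pH = -log10(8.3 x 10^(-9))
pH = 8.0809

8.0809


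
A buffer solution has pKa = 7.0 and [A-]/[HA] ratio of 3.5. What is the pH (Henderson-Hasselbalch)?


pH = pKa + log10([A-]/[HA])
pH = 7.0 + log10(3.5)
pH = 7.5441

7.5441


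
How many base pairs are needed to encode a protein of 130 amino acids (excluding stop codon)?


Each amino acid = 1 codon = 3 bp
bp = 130 * 3 = 390 bp

390 bp


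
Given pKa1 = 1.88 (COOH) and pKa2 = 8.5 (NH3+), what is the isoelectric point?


pI = (pKa1 + pKa2) / 2
pI = (1.88 + 8.5) / 2
pI = 5.19

5.19


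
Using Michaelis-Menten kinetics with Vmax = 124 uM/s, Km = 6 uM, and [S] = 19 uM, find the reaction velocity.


v = Vmax * [S] / (Km + [S])
v = 124 * 19 / (6 + 19)
v = 94.24 uM/s

94.24 uM/s


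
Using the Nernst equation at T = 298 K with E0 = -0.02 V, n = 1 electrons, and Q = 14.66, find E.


E = E0 - (RT/nF) * ln(Q)
E = -0.02 - (8.314 * 298 / (1 * 96485)) * ln(14.66)
E = -0.0889 V

-0.0889 V


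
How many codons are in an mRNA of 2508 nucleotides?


codons = nucleotides / 3
codons = 2508 / 3 = 836

836


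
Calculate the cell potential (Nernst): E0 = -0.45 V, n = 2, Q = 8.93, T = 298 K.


E = E0 - (RT/nF) * ln(Q)
E = -0.45 - (8.314 * 298 / (2 * 96485)) * ln(8.93)
E = -0.4781 V

-0.4781 V


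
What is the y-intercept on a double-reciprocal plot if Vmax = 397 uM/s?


y-intercept = 1/Vmax
= 1/397
= 0.0025 s/uM

0.0025 s/uM


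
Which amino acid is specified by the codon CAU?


Standard genetic code lookup.
Codon CAU -> His

His


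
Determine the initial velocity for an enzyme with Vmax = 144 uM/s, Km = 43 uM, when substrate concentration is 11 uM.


v = Vmax * [S] / (Km + [S])
v = 144 * 11 / (43 + 11)
v = 29.3333 uM/s

29.3333 uM/s


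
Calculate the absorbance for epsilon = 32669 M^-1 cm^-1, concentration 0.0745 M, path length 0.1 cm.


A = epsilon * c * l
A = 32669 * 0.0745 * 0.1
A = 243.3841

243.3841


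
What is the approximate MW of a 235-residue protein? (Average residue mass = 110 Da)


MW = n_residues * 110 Da
MW = 235 * 110
MW = 25850 Da

25850 Da


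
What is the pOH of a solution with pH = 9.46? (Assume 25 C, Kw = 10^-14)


pOH = 14 - pH
pOH = 14 - 9.46
pOH = 4.54

4.54


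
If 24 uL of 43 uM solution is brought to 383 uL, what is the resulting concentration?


C2 = C1 * V1 / V2
C2 = 43 * 24 / 383
C2 = 2.6945 uM

2.6945 uM


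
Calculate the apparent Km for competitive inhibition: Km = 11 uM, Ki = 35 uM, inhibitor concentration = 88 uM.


Km_app = Km * (1 + [I]/Ki)
Km_app = 11 * (1 + 88/35)
Km_app = 38.6571 uM

38.6571 uM


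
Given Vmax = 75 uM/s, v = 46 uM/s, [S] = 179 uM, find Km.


Km = [S] * (Vmax - v) / v
Km = 179 * (75 - 46) / 46
Km = 112.8478 uM

112.8478 uM


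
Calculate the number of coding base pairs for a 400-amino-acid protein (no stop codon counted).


Each amino acid = 1 codon = 3 bp
bp = 400 * 3 = 1200 bp

1200 bp


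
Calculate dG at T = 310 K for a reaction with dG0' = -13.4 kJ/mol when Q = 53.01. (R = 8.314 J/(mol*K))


dG = dG0' + RT * ln(Q) / 1000
dG = -13.4 + 8.314 * 310 * ln(53.01) / 1000
dG = -3.1667 kJ/mol

-3.1667 kJ/mol


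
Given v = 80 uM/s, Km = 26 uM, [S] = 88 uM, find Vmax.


Vmax = v * (Km + [S]) / [S]
Vmax = 80 * (26 + 88) / 88
Vmax = 103.6364 uM/s

103.6364 uM/s


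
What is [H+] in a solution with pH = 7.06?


[H+] = 10^(-pH)
[H+] = 10^(-7.06)
[H+] = 8.710e-08 M

8.710e-08 M


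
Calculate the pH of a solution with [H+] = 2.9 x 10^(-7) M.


pH = -log10([H+])
pH = -log10(2.9 x 10^(-7))
pH = 6.5376

6.5376


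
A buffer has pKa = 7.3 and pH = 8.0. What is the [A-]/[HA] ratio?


[A-]/[HA] = 10^(pH - pKa)
= 10^(8.0 - 7.3)
= 5.0119

5.0119


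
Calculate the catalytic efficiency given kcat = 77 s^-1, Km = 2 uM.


Catalytic efficiency = kcat / Km
= 77 / 2
= 38.5 uM^-1*s^-1

38.5 uM^-1*s^-1


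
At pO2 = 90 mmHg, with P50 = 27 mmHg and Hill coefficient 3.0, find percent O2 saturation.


Y = pO2^n / (P50^n + pO2^n)
Y = 90^3.0 / (27^3.0 + 90^3.0)
Y = 97.37%

97.37%


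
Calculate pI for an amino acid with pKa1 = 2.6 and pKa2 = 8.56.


pI = (pKa1 + pKa2) / 2
pI = (2.6 + 8.56) / 2
pI = 5.58

5.58


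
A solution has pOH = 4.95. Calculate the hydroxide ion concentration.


[OH-] = 10^(-pOH)
[OH-] = 10^(-4.95)
[OH-] = 1.122e-05 M

1.122e-05 M


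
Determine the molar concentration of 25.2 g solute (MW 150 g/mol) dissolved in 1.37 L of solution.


C = (mass / MW) / volume
C = (25.2 / 150) / 1.37
C = 0.1226 M

0.1226 M


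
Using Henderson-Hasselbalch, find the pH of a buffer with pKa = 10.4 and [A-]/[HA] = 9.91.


pH = pKa + log10([A-]/[HA])
pH = 10.4 + log10(9.91)
pH = 11.3961

11.3961


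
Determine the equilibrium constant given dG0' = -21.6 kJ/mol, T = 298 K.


Keq = exp(-dG0 * 1000 / (R * T))
Keq = exp(-(-21.6) * 1000 / (8.314 * 298))
Keq = 6113.2439

6113.2439


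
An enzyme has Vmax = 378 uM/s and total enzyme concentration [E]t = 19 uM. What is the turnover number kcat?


kcat = Vmax / [E]t
kcat = 378 / 19
kcat = 19.8947 s^-1

19.8947 s^-1


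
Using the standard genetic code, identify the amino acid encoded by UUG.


Standard genetic code lookup.
Codon UUG -> Leu

Leu


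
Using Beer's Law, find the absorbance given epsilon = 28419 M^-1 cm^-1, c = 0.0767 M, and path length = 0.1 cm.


A = epsilon * c * l
A = 28419 * 0.0767 * 0.1
A = 217.9737

217.9737


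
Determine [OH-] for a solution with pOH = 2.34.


[OH-] = 10^(-pOH)
[OH-] = 10^(-2.34)
[OH-] = 0.0046 M

0.0046 M


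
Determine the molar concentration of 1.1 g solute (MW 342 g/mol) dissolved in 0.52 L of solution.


C = (mass / MW) / volume
C = (1.1 / 342) / 0.52
C = 0.0062 M

0.0062 M


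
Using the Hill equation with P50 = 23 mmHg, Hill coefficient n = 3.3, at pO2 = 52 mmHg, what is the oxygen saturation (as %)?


Y = pO2^n / (P50^n + pO2^n)
Y = 52^3.3 / (23^3.3 + 52^3.3)
Y = 93.66%

93.66%


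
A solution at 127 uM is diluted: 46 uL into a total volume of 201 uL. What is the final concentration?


C2 = C1 * V1 / V2
C2 = 127 * 46 / 201
C2 = 29.0647 uM

29.0647 uM


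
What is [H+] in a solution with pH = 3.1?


[H+] = 10^(-pH)
[H+] = 10^(-3.1)
[H+] = 7.943e-04 M

7.943e-04 M


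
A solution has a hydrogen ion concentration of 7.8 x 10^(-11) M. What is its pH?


pH = -log10([H+])
pH = -log10(7.8 x 10^(-11))
pH = 10.1079

10.1079


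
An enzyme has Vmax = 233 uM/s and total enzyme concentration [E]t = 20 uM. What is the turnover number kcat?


kcat = Vmax / [E]t
kcat = 233 / 20
kcat = 11.65 s^-1

11.65 s^-1


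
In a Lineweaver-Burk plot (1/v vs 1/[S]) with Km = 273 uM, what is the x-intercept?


x-intercept = -1/Km
= -1/273
= -0.0037 1/uM

-0.0037 1/uM


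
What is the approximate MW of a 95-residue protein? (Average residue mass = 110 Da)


MW = n_residues * 110 Da
MW = 95 * 110
MW = 10450 Da

10450 Da


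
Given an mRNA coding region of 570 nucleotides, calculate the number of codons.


codons = nucleotides / 3
codons = 570 / 3 = 190

190


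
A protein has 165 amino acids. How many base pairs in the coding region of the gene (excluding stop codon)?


Each amino acid = 1 codon = 3 bp
bp = 165 * 3 = 495 bp

495 bp


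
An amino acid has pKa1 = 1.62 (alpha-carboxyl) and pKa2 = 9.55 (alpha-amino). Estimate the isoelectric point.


pI = (pKa1 + pKa2) / 2
pI = (1.62 + 9.55) / 2
pI = 5.585

5.585


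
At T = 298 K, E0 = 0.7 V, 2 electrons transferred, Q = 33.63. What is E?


E = E0 - (RT/nF) * ln(Q)
E = 0.7 - (8.314 * 298 / (2 * 96485)) * ln(33.63)
E = 0.6549 V

0.6549 V


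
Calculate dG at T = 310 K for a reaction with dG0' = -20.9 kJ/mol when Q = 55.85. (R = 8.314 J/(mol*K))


dG = dG0' + RT * ln(Q) / 1000
dG = -20.9 + 8.314 * 310 * ln(55.85) / 1000
dG = -10.5322 kJ/mol

-10.5322 kJ/mol


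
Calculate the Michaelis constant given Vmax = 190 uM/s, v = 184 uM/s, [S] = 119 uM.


Km = [S] * (Vmax - v) / v
Km = 119 * (190 - 184) / 184
Km = 3.8804 uM

3.8804 uM


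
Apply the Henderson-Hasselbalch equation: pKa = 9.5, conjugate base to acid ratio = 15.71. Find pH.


pH = pKa + log10([A-]/[HA])
pH = 9.5 + log10(15.71)
pH = 10.6962

10.6962


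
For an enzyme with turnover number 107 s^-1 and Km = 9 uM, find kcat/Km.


Catalytic efficiency = kcat / Km
= 107 / 9
= 11.8889 uM^-1*s^-1

11.8889 uM^-1*s^-1


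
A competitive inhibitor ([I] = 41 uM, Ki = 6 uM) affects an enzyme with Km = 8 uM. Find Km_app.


Km_app = Km * (1 + [I]/Ki)
Km_app = 8 * (1 + 41/6)
Km_app = 62.6667 uM

62.6667 uM


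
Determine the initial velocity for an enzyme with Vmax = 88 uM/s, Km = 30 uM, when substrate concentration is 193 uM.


v = Vmax * [S] / (Km + [S])
v = 88 * 193 / (30 + 193)
v = 76.1614 uM/s

76.1614 uM/s


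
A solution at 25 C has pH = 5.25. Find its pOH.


pOH = 14 - pH
pOH = 14 - 5.25
pOH = 8.75

8.75


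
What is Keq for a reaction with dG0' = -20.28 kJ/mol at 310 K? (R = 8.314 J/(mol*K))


Keq = exp(-dG0 * 1000 / (R * T))
Keq = exp(-(-20.28) * 1000 / (8.314 * 310))
Keq = 2613.8452

2613.8452


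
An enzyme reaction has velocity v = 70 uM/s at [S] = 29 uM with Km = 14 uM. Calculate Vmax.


Vmax = v * (Km + [S]) / [S]
Vmax = 70 * (14 + 29) / 29
Vmax = 103.7931 uM/s

103.7931 uM/s


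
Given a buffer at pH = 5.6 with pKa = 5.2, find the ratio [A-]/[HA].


[A-]/[HA] = 10^(pH - pKa)
= 10^(5.6 - 5.2)
= 2.5119

2.5119


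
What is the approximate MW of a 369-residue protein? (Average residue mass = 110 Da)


MW = n_residues * 110 Da
MW = 369 * 110
MW = 40590 Da

40590 Da


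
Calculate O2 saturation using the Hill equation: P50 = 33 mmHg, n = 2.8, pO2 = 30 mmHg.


Y = pO2^n / (P50^n + pO2^n)
Y = 30^2.8 / (33^2.8 + 30^2.8)
Y = 43.37%

43.37%


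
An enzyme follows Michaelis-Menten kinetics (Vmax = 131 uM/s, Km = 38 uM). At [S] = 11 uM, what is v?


v = Vmax * [S] / (Km + [S])
v = 131 * 11 / (38 + 11)
v = 29.4082 uM/s

29.4082 uM/s


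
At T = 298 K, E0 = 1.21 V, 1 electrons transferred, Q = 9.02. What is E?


E = E0 - (RT/nF) * ln(Q)
E = 1.21 - (8.314 * 298 / (1 * 96485)) * ln(9.02)
E = 1.1535 V

1.1535 V


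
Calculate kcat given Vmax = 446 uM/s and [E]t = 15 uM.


kcat = Vmax / [E]t
kcat = 446 / 15
kcat = 29.7333 s^-1

29.7333 s^-1


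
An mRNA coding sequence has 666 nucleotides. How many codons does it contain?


codons = nucleotides / 3
codons = 666 / 3 = 222

222


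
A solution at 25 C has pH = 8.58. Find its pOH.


pOH = 14 - pH
pOH = 14 - 8.58
pOH = 5.42

5.42


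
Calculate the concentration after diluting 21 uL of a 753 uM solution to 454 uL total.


C2 = C1 * V1 / V2
C2 = 753 * 21 / 454
C2 = 34.8304 uM

34.8304 uM


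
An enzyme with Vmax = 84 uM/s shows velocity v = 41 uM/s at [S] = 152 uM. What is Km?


Km = [S] * (Vmax - v) / v
Km = 152 * (84 - 41) / 41
Km = 159.4146 uM

159.4146 uM


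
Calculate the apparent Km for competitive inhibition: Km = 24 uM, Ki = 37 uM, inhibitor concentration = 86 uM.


Km_app = Km * (1 + [I]/Ki)
Km_app = 24 * (1 + 86/37)
Km_app = 79.7838 uM

79.7838 uM


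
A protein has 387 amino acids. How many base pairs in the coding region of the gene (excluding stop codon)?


Each amino acid = 1 codon = 3 bp
bp = 387 * 3 = 1161 bp

1161 bp


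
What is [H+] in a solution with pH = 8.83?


[H+] = 10^(-pH)
[H+] = 10^(-8.83)
[H+] = 1.479e-09 M

1.479e-09 M


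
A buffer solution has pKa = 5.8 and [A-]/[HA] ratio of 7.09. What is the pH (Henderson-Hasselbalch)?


pH = pKa + log10([A-]/[HA])
pH = 5.8 + log10(7.09)
pH = 6.6506

6.6506


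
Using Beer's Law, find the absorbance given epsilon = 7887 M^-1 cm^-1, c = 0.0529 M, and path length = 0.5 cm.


A = epsilon * c * l
A = 7887 * 0.0529 * 0.5
A = 208.6112

208.6112


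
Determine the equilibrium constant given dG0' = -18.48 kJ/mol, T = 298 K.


Keq = exp(-dG0 * 1000 / (R * T))
Keq = exp(-(-18.48) * 1000 / (8.314 * 298))
Keq = 1735.265

1735.265


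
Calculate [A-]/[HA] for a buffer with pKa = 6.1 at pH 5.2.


[A-]/[HA] = 10^(pH - pKa)
= 10^(5.2 - 6.1)
= 0.1259

0.1259


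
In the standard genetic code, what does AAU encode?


Standard genetic code lookup.
Codon AAU -> Asn

Asn


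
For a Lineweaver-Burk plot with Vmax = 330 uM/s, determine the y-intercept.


y-intercept = 1/Vmax
= 1/330
= 0.003 s/uM

0.003 s/uM


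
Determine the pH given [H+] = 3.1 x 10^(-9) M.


pH = -log10([H+])
pH = -log10(3.1 x 10^(-9))
pH = 8.5086

8.5086


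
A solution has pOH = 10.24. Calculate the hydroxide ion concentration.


[OH-] = 10^(-pOH)
[OH-] = 10^(-10.24)
[OH-] = 5.754e-11 M

5.754e-11 M


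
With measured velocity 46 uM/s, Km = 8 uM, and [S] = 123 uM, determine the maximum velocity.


Vmax = v * (Km + [S]) / [S]
Vmax = 46 * (8 + 123) / 123
Vmax = 48.9919 uM/s

48.9919 uM/s


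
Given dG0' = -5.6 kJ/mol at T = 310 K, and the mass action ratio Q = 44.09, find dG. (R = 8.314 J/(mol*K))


dG = dG0' + RT * ln(Q) / 1000
dG = -5.6 + 8.314 * 310 * ln(44.09) / 1000
dG = 4.1584 kJ/mol

4.1584 kJ/mol


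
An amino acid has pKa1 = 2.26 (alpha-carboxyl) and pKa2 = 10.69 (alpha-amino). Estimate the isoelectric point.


pI = (pKa1 + pKa2) / 2
pI = (2.26 + 10.69) / 2
pI = 6.475

6.475


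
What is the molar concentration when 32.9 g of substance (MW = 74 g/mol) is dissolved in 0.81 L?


C = (mass / MW) / volume
C = (32.9 / 74) / 0.81
C = 0.5489 M

0.5489 M


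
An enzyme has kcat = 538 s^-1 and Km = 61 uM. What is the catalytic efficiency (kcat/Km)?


Catalytic efficiency = kcat / Km
= 538 / 61
= 8.8197 uM^-1*s^-1

8.8197 uM^-1*s^-1


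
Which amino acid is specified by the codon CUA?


Standard genetic code lookup.
Codon CUA -> Leu

Leu


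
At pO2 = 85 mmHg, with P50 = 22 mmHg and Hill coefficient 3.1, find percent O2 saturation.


Y = pO2^n / (P50^n + pO2^n)
Y = 85^3.1 / (22^3.1 + 85^3.1)
Y = 98.51%

98.51%


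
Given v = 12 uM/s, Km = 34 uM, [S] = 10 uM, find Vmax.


Vmax = v * (Km + [S]) / [S]
Vmax = 12 * (34 + 10) / 10
Vmax = 52.8 uM/s

52.8 uM/s


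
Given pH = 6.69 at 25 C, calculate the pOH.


pOH = 14 - pH
pOH = 14 - 6.69
pOH = 7.31

7.31


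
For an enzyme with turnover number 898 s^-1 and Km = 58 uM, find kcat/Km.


Catalytic efficiency = kcat / Km
= 898 / 58
= 15.4828 uM^-1*s^-1

15.4828 uM^-1*s^-1


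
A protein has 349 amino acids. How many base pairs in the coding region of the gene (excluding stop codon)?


Each amino acid = 1 codon = 3 bp
bp = 349 * 3 = 1047 bp

1047 bp


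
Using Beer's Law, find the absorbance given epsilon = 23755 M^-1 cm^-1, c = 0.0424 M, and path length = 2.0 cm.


A = epsilon * c * l
A = 23755 * 0.0424 * 2.0
A = 2014.424

2014.424


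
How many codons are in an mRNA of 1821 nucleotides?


codons = nucleotides / 3
codons = 1821 / 3 = 607

607


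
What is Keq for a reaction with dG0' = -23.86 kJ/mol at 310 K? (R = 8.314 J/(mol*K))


Keq = exp(-dG0 * 1000 / (R * T))
Keq = exp(-(-23.86) * 1000 / (8.314 * 310))
Keq = 10484.0117

10484.0117


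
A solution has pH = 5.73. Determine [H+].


[H+] = 10^(-pH)
[H+] = 10^(-5.73)
[H+] = 1.862e-06 M

1.862e-06 M


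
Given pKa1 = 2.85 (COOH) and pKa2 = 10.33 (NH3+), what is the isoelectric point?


pI = (pKa1 + pKa2) / 2
pI = (2.85 + 10.33) / 2
pI = 6.59

6.59


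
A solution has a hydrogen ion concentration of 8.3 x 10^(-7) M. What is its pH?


pH = -log10([H+])
pH = -log10(8.3 x 10^(-7))
pH = 6.0809

6.0809


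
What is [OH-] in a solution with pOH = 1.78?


[OH-] = 10^(-pOH)
[OH-] = 10^(-1.78)
[OH-] = 0.0166 M

0.0166 M


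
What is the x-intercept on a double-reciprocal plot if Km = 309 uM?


x-intercept = -1/Km
= -1/309
= -0.0032 1/uM

-0.0032 1/uM


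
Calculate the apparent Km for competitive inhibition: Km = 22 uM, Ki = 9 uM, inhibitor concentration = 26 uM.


Km_app = Km * (1 + [I]/Ki)
Km_app = 22 * (1 + 26/9)
Km_app = 85.5556 uM

85.5556 uM


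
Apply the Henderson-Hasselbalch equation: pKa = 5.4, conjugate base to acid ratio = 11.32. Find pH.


pH = pKa + log10([A-]/[HA])
pH = 5.4 + log10(11.32)
pH = 6.4538

6.4538


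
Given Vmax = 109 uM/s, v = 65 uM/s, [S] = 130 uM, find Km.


Km = [S] * (Vmax - v) / v
Km = 130 * (109 - 65) / 65
Km = 88.0 uM

88.0 uM


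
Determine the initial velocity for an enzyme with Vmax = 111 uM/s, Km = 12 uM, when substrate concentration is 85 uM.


v = Vmax * [S] / (Km + [S])
v = 111 * 85 / (12 + 85)
v = 97.268 uM/s

97.268 uM/s


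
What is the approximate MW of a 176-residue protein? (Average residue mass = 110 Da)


MW = n_residues * 110 Da
MW = 176 * 110
MW = 19360 Da

19360 Da


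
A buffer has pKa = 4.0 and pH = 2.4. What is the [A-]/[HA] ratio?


[A-]/[HA] = 10^(pH - pKa)
= 10^(2.4 - 4.0)
= 0.0251

0.0251


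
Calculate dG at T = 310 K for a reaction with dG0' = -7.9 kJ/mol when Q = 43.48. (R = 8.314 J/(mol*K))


dG = dG0' + RT * ln(Q) / 1000
dG = -7.9 + 8.314 * 310 * ln(43.48) / 1000
dG = 1.8225 kJ/mol

1.8225 kJ/mol


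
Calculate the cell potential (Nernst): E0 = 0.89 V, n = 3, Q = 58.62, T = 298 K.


E = E0 - (RT/nF) * ln(Q)
E = 0.89 - (8.314 * 298 / (3 * 96485)) * ln(58.62)
E = 0.8552 V

0.8552 V
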